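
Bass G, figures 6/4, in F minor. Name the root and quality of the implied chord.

The figures 6/4 indicate a triad in second inversion.
In second inversion the root lies a fourth above the bass: a fourth above G in F minor is C.
The chord tones are G, C, Eb, giving C minor.

C minor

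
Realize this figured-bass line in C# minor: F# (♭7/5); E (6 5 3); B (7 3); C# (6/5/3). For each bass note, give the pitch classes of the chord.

F# (b7/5/3): F#, A, C#, Eb.
E (6/5/3): E, G#, B, C#.
B (7/5/3): B, D#, F#, A.
C# (6/5/3): C#, E, G#, A.

F#, A, C#, Eb | E, G#, B, C# | B, D#, F#, A | C#, E, G#, A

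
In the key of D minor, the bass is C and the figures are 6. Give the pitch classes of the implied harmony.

C, E, A

The written figures 6 are shorthand for 6/3: the 3 is implied.
A third above C in this key is E.
A sixth above C in this key is A.
Together with the bass C, this spells A minor in first inversion.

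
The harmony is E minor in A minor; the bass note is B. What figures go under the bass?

6/4

B is the fifth of E minor, so the chord is in second inversion.
A triad in second inversion is figured 6/4, conventionally abbreviated 6/4.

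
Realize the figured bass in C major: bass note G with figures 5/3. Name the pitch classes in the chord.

A third above G in this key is B.
A fifth above G in this key is D.
Together with the bass G, this spells G major in root position.

G, B, D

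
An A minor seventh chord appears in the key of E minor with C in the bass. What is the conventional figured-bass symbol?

6/5

C is the third of A minor seventh, so the chord is in first inversion.
A seventh chord in first inversion is figured 6/5/3, conventionally abbreviated 6/5.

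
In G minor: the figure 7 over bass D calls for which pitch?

Counting 6 letter steps above D lands on C; in G minor, that letter is C.

C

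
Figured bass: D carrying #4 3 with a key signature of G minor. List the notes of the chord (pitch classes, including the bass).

D, F, G#, Bb

The written figures #4 3 are shorthand for 6/4/3: the 6 is implied.
A third above D in this key is F.
A fourth above D in this key is G, raised to G# by the sharp.
A sixth above D in this key is Bb.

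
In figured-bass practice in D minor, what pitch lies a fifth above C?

Counting 4 letter steps above C lands on G; in D minor, that letter is G.

G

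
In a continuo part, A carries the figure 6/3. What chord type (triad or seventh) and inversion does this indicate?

Intervals of 6/3 above the bass form a triad; the bass is the third, so this is first inversion.

triad, first inversion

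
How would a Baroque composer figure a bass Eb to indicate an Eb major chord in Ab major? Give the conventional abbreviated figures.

no figures

Eb is the root of Eb major, so the chord is in root position.
A triad in root position is figured 5/3, conventionally abbreviated (no figures — root-position triad).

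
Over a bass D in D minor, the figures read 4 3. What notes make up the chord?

D, F, G, Bb

The written figures 4 3 are shorthand for 6/4/3: the 6 is implied.
A third above D in this key is F.
A fourth above D in this key is G.
A sixth above D in this key is Bb.
Together with the bass D, this spells G minor seventh in second inversion.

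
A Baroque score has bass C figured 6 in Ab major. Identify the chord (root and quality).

Ab major

The figures 6 indicate a triad in first inversion.
In first inversion the root lies a sixth above the bass: a sixth above C in Ab major is Ab.
The chord tones are C, Eb, Ab, giving Ab major.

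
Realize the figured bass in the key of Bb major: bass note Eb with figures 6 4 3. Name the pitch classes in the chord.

Eb, G, A, C

A third above Eb in this key is G.
A fourth above Eb in this key is A.
A sixth above Eb in this key is C.
Together with the bass Eb, this spells A half-diminished seventh in second inversion.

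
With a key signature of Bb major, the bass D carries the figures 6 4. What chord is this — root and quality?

The figures 6 4 indicate a triad in second inversion.
In second inversion the root lies a fourth above the bass: a fourth above D in Bb major is G.
The chord tones are D, G, Bb, giving G minor.

G minor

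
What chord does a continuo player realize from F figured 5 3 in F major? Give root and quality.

F major

The figures 5 3 indicate a triad in root position.
In root position the bass is the root, so the root is F.
The chord tones are F, A, C, giving F major.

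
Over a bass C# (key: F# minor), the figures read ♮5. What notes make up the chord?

The written figures ♮5 are shorthand for 5/3: the 3 is implied.
A third above C# in this key is E.
A fifth above C# in this key is G#, made natural (G) by the ♮ figure.
Together with the bass C#, this spells C# diminished in root position.

C#, E, G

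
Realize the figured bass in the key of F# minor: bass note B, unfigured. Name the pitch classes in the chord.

B, D, F#

An unfigured bass implies 5/3.
A third above B in this key is D.
A fifth above B in this key is F#.
Together with the bass B, this spells B minor in root position.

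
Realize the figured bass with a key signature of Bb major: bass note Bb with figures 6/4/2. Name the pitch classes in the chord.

A second above Bb in this key is C.
A fourth above Bb in this key is Eb.
A sixth above Bb in this key is G.
Together with the bass Bb, this spells C minor seventh in third inversion.

Bb, C, Eb, G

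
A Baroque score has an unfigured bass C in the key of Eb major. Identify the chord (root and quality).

An unfigured bass indicates a triad in root position.
In root position the bass is the root, so the root is C.
The chord tones are C, Eb, G, giving C minor.

C minor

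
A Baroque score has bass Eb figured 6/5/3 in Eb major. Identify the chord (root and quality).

The figures 6/5/3 indicate a seventh chord in first inversion.
In first inversion the root lies a sixth above the bass: a sixth above Eb in Eb major is C.
The chord tones are Eb, G, Bb, C, giving C minor seventh.

C minor seventh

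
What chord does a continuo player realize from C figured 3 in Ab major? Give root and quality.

The figures 3 indicate a triad in root position.
In root position the bass is the root, so the root is C.
The chord tones are C, Eb, G, giving C minor.

C minor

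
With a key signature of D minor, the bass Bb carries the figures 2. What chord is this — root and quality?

C dominant seventh

The figures 2 indicate a seventh chord in third inversion.
In third inversion the root lies a second above the bass: a second above Bb in D minor is C.
The chord tones are Bb, C, E, G, giving C dominant seventh.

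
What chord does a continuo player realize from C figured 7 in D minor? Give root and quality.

C dominant seventh

The figures 7 indicate a seventh chord in root position.
In root position the bass is the root, so the root is C.
The chord tones are C, E, G, Bb, giving C dominant seventh.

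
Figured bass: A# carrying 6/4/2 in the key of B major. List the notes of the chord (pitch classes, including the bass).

A#, B, D#, F#

A second above A# in this key is B.
A fourth above A# in this key is D#.
A sixth above A# in this key is F#.
Together with the bass A#, this spells B major seventh in third inversion.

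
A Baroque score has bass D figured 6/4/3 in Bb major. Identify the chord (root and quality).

The figures 6/4/3 indicate a seventh chord in second inversion.
In second inversion the root lies a fourth above the bass: a fourth above D in Bb major is G.
The chord tones are D, F, G, Bb, giving G minor seventh.

G minor seventh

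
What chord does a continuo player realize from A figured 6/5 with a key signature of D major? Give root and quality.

The figures 6/5 indicate a seventh chord in first inversion.
In first inversion the root lies a sixth above the bass: a sixth above A in D major is F#.
The chord tones are A, C#, E, F#, giving F# minor seventh.

F# minor seventh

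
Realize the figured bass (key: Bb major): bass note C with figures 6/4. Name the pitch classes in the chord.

C, F, A

A fourth above C in this key is F.
A sixth above C in this key is A.
Together with the bass C, this spells F major in second inversion.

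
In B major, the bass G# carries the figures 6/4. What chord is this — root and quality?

The figures 6/4 indicate a triad in second inversion.
In second inversion the root lies a fourth above the bass: a fourth above G# in B major is C#.
The chord tones are G#, C#, E, giving C# minor.

C# minor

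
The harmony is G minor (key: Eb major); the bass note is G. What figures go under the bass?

no figures

G is the root of G minor, so the chord is in root position.
A triad in root position is figured 5/3, conventionally abbreviated (no figures — root-position triad).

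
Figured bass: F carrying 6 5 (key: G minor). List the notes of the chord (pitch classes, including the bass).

The written figures 6 5 are shorthand for 6/5/3: the 3 is implied.
A third above F in this key is A.
A fifth above F in this key is C.
A sixth above F in this key is D.
Together with the bass F, this spells D minor seventh in first inversion.

F, A, C, D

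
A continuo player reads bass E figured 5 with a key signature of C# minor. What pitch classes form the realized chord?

The written figures 5 are shorthand for 5/3: the 3 is implied.
A third above E in this key is G#.
A fifth above E in this key is B.
Together with the bass E, this spells E major in root position.

E, G#, B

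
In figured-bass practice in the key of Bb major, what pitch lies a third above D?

F

Counting 2 letter steps above D lands on F; in Bb major, that letter is F.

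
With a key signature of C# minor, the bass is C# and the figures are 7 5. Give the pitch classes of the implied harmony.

The written figures 7 5 are shorthand for 7/5/3: the 3 is implied.
A third above C# in this key is E.
A fifth above C# in this key is G#.
A seventh above C# in this key is B.
Together with the bass C#, this spells C# minor seventh in root position.

C#, E, G#, B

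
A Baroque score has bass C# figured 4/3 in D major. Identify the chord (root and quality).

F# minor seventh

The figures 4/3 indicate a seventh chord in second inversion.
In second inversion the root lies a fourth above the bass: a fourth above C# in D major is F#.
The chord tones are C#, E, F#, A, giving F# minor seventh.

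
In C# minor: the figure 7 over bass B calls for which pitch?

A

Counting 6 letter steps above B lands on A; in C# minor, that letter is A.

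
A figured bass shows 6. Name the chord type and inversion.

triad, first inversion

6 is shorthand for 6/3.
Intervals of 6/3 above the bass form a triad; the bass is the third, so this is first inversion.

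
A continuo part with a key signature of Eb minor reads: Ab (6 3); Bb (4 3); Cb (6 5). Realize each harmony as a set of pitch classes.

Ab (6/3): Ab, Cb, F.
Bb (6/4/3): Bb, Db, Eb, Gb.
Cb (6/5/3): Cb, Eb, Gb, Ab.

Ab, Cb, F | Bb, Db, Eb, Gb | Cb, Eb, Gb, Ab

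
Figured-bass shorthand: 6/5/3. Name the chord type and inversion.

Intervals of 6/5/3 above the bass form a seventh chord; the bass is the third, so this is first inversion.

seventh chord, first inversion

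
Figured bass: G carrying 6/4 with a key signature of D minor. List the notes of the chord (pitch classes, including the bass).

G, C, E

A fourth above G in this key is C.
A sixth above G in this key is E.
Together with the bass G, this spells C major in second inversion.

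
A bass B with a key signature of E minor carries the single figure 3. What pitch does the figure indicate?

Counting 2 letter steps above B lands on D; in E minor, that letter is D.

D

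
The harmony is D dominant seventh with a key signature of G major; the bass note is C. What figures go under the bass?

4/2

C is the seventh of D dominant seventh, so the chord is in third inversion.
A seventh chord in third inversion is figured 6/4/2, conventionally abbreviated 4/2.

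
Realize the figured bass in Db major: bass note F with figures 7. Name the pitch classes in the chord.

F, Ab, C, Eb

The written figures 7 are shorthand for 7/5/3: the 5/3 are implied.
A third above F in this key is Ab.
A fifth above F in this key is C.
A seventh above F in this key is Eb.
Together with the bass F, this spells F minor seventh in root position.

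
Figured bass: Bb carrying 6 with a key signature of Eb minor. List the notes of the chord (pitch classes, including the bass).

Bb, Db, Gb

The written figures 6 are shorthand for 6/3: the 3 is implied.
A third above Bb in this key is Db.
A sixth above Bb in this key is Gb.
Together with the bass Bb, this spells Gb major in first inversion.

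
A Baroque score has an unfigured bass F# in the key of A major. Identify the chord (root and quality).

F# minor

An unfigured bass indicates a triad in root position.
In root position the bass is the root, so the root is F#.
The chord tones are F#, A, C#, giving F# minor.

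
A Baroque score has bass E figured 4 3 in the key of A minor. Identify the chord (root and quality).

The figures 4 3 indicate a seventh chord in second inversion.
In second inversion the root lies a fourth above the bass: a fourth above E in A minor is A.
The chord tones are E, G, A, C, giving A minor seventh.

A minor seventh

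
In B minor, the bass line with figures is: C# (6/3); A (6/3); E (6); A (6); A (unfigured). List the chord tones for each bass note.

C# (6/3): C#, E, A.
A (6/3): A, C#, F#.
E (6/3): E, G, C#.
A (6/3): A, C#, F#.
A (5/3): A, C#, E.

C#, E, A | A, C#, F# | E, G, C# | A, C#, F# | A, C#, E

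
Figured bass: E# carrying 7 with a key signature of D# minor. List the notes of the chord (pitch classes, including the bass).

E#, G#, B, D#

The written figures 7 are shorthand for 7/5/3: the 5/3 are implied.
A third above E# in this key is G#.
A fifth above E# in this key is B.
A seventh above E# in this key is D#.
Together with the bass E#, this spells E# half-diminished seventh in root position.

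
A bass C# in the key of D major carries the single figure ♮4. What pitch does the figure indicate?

Counting 3 letter steps above C# lands on F; in D major, that letter is F#.
The ♮4 figure makes it natural, giving F.

F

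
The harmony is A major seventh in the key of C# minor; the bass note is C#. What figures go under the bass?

6/5

C# is the third of A major seventh, so the chord is in first inversion.
A seventh chord in first inversion is figured 6/5/3, conventionally abbreviated 6/5.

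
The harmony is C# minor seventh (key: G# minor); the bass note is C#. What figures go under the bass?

C# is the root of C# minor seventh, so the chord is in root position.
A seventh chord in root position is figured 7/5/3, conventionally abbreviated 7.

7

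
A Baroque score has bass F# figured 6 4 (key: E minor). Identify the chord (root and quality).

The figures 6 4 indicate a triad in second inversion.
In second inversion the root lies a fourth above the bass: a fourth above F# in E minor is B.
The chord tones are F#, B, D, giving B minor.

B minor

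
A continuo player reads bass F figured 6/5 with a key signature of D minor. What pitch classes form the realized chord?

F, A, C, D

The written figures 6/5 are shorthand for 6/5/3: the 3 is implied.
A third above F in this key is A.
A fifth above F in this key is C.
A sixth above F in this key is D.
Together with the bass F, this spells D minor seventh in first inversion.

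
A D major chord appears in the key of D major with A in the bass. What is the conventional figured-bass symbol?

A is the fifth of D major, so the chord is in second inversion.
A triad in second inversion is figured 6/4, conventionally abbreviated 6/4.

6/4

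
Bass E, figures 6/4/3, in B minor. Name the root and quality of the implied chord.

The figures 6/4/3 indicate a seventh chord in second inversion.
In second inversion the root lies a fourth above the bass: a fourth above E in B minor is A.
The chord tones are E, G, A, C#, giving A dominant seventh.

A dominant seventh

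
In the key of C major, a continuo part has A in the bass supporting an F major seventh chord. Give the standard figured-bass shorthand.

6/5

A is the third of F major seventh, so the chord is in first inversion.
A seventh chord in first inversion is figured 6/5/3, conventionally abbreviated 6/5.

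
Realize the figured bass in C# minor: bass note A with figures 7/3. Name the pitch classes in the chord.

A, C#, E, G#

The written figures 7/3 are shorthand for 7/5/3: the 5 is implied.
A third above A in this key is C#.
A fifth above A in this key is E.
A seventh above A in this key is G#.
Together with the bass A, this spells A major seventh in root position.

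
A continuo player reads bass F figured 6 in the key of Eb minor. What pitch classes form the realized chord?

F, Ab, Db

The written figures 6 are shorthand for 6/3: the 3 is implied.
A third above F in this key is Ab.
A sixth above F in this key is Db.
Together with the bass F, this spells Db major in first inversion.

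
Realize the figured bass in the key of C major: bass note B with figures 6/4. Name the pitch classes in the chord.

B, E, G

A fourth above B in this key is E.
A sixth above B in this key is G.
Together with the bass B, this spells E minor in second inversion.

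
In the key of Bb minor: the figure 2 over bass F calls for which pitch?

Gb

Counting 1 letter step above F lands on G; in Bb minor, that letter is Gb.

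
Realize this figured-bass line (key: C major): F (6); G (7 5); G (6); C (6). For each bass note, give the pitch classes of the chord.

F, A, D | G, B, D, F | G, B, E | C, E, A

F (6/3): F, A, D.
G (7/5/3): G, B, D, F.
G (6/3): G, B, E.
C (6/3): C, E, A.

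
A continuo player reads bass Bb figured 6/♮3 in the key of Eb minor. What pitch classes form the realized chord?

Bb, D, Gb

A third above Bb in this key is Db, made natural (D) by the ♮ figure.
A sixth above Bb in this key is Gb.
Together with the bass Bb, this spells Gb augmented in first inversion.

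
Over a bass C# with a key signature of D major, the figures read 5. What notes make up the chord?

C#, E, G

The written figures 5 are shorthand for 5/3: the 3 is implied.
A third above C# in this key is E.
A fifth above C# in this key is G.
Together with the bass C#, this spells C# diminished in root position.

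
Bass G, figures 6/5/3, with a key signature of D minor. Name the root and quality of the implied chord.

The figures 6/5/3 indicate a seventh chord in first inversion.
In first inversion the root lies a sixth above the bass: a sixth above G in D minor is E.
The chord tones are G, Bb, D, E, giving E half-diminished seventh.

E half-diminished seventh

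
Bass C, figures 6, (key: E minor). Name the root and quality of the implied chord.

The figures 6 indicate a triad in first inversion.
In first inversion the root lies a sixth above the bass: a sixth above C in E minor is A.
The chord tones are C, E, A, giving A minor.

A minor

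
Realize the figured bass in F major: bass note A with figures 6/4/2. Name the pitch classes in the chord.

A, Bb, D, F

A second above A in this key is Bb.
A fourth above A in this key is D.
A sixth above A in this key is F.
Together with the bass A, this spells Bb major seventh in third inversion.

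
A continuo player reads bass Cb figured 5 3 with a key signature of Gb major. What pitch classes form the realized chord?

Cb, Eb, Gb

A third above Cb in this key is Eb.
A fifth above Cb in this key is Gb.
Together with the bass Cb, this spells Cb major in root position.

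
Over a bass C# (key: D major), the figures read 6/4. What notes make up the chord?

A fourth above C# in this key is F#.
A sixth above C# in this key is A.
Together with the bass C#, this spells F# minor in second inversion.

C#, F#, A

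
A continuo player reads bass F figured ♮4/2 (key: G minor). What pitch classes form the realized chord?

The written figures ♮4/2 are shorthand for 6/4/2: the 6 is implied.
A second above F in this key is G.
A fourth above F in this key is Bb, made natural (B) by the ♮ figure.
A sixth above F in this key is D.
Together with the bass F, this spells G dominant seventh in third inversion.

F, G, B, D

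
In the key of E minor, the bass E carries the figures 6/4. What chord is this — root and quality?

The figures 6/4 indicate a triad in second inversion.
In second inversion the root lies a fourth above the bass: a fourth above E in E minor is A.
The chord tones are E, A, C, giving A minor.

A minor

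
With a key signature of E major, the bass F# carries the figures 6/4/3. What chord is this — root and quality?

B dominant seventh

The figures 6/4/3 indicate a seventh chord in second inversion.
In second inversion the root lies a fourth above the bass: a fourth above F# in E major is B.
The chord tones are F#, A, B, D#, giving B dominant seventh.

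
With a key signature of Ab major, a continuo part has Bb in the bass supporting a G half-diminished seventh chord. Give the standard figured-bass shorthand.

6/5

Bb is the third of G half-diminished seventh, so the chord is in first inversion.
A seventh chord in first inversion is figured 6/5/3, conventionally abbreviated 6/5.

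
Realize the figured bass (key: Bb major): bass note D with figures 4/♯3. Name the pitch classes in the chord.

D, F#, G, Bb

The written figures 4/♯3 are shorthand for 6/4/3: the 6 is implied.
A third above D in this key is F, raised to F# by the sharp.
A fourth above D in this key is G.
A sixth above D in this key is Bb.
Together with the bass D, this spells G minor-major seventh in second inversion.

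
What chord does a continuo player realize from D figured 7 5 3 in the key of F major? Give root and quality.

The figures 7 5 3 indicate a seventh chord in root position.
In root position the bass is the root, so the root is D.
The chord tones are D, F, A, C, giving D minor seventh.

D minor seventh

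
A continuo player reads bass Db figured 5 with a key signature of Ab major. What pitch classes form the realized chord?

The written figures 5 are shorthand for 5/3: the 3 is implied.
A third above Db in this key is F.
A fifth above Db in this key is Ab.
Together with the bass Db, this spells Db major in root position.

Db, F, Ab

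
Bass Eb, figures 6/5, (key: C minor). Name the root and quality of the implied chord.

The figures 6/5 indicate a seventh chord in first inversion.
In first inversion the root lies a sixth above the bass: a sixth above Eb in C minor is C.
The chord tones are Eb, G, Bb, C, giving C minor seventh.

C minor seventh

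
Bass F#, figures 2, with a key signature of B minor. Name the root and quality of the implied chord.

G major seventh

The figures 2 indicate a seventh chord in third inversion.
In third inversion the root lies a second above the bass: a second above F# in B minor is G.
The chord tones are F#, G, B, D, giving G major seventh.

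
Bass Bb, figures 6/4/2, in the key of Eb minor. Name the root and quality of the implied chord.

The figures 6/4/2 indicate a seventh chord in third inversion.
In third inversion the root lies a second above the bass: a second above Bb in Eb minor is Cb.
The chord tones are Bb, Cb, Eb, Gb, giving Cb major seventh.

Cb major seventh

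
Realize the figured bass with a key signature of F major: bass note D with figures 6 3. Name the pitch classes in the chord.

D, F, Bb

A third above D in this key is F.
A sixth above D in this key is Bb.
Together with the bass D, this spells Bb major in first inversion.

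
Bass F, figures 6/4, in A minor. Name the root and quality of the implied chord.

B diminished

The figures 6/4 indicate a triad in second inversion.
In second inversion the root lies a fourth above the bass: a fourth above F in A minor is B.
The chord tones are F, B, D, giving B diminished.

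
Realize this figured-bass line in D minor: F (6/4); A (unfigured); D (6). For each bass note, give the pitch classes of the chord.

F, Bb, D | A, C, E | D, F, Bb

F (6/4): F, Bb, D.
A (5/3): A, C, E.
D (6/3): D, F, Bb.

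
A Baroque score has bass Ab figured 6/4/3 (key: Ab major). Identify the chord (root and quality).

Db major seventh

The figures 6/4/3 indicate a seventh chord in second inversion.
In second inversion the root lies a fourth above the bass: a fourth above Ab in Ab major is Db.
The chord tones are Ab, C, Db, F, giving Db major seventh.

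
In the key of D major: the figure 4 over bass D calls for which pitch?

Counting 3 letter steps above D lands on G; in D major, that letter is G.

G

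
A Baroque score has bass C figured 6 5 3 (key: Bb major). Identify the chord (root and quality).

The figures 6 5 3 indicate a seventh chord in first inversion.
In first inversion the root lies a sixth above the bass: a sixth above C in Bb major is A.
The chord tones are C, Eb, G, A, giving A half-diminished seventh.

A half-diminished seventh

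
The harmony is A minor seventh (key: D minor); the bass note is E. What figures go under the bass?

E is the fifth of A minor seventh, so the chord is in second inversion.
A seventh chord in second inversion is figured 6/4/3, conventionally abbreviated 4/3.

4/3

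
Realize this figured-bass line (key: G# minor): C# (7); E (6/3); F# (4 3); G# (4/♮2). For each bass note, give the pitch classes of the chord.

C#, E, G#, B | E, G#, C# | F#, A#, B, D# | G#, A, C#, E

C# (7/5/3): C#, E, G#, B.
E (6/3): E, G#, C#.
F# (6/4/3): F#, A#, B, D#.
G# (6/4/♮2): G#, A, C#, E.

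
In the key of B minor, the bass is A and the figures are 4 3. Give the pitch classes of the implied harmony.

A, C#, D, F#

The written figures 4 3 are shorthand for 6/4/3: the 6 is implied.
A third above A in this key is C#.
A fourth above A in this key is D.
A sixth above A in this key is F#.
Together with the bass A, this spells D major seventh in second inversion.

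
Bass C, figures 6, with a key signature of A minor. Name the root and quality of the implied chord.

The figures 6 indicate a triad in first inversion.
In first inversion the root lies a sixth above the bass: a sixth above C in A minor is A.
The chord tones are C, E, A, giving A minor.

A minor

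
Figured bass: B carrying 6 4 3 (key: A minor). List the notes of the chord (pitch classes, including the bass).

B, D, E, G

A third above B in this key is D.
A fourth above B in this key is E.
A sixth above B in this key is G.
Together with the bass B, this spells E minor seventh in second inversion.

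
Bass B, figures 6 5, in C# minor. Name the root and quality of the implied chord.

The figures 6 5 indicate a seventh chord in first inversion.
In first inversion the root lies a sixth above the bass: a sixth above B in C# minor is G#.
The chord tones are B, D#, F#, G#, giving G# minor seventh.

G# minor seventh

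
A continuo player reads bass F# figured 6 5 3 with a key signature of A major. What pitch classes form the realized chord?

A third above F# in this key is A.
A fifth above F# in this key is C#.
A sixth above F# in this key is D.
Together with the bass F#, this spells D major seventh in first inversion.

F#, A, C#, D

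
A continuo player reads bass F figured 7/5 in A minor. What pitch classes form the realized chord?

F, A, C, E

The written figures 7/5 are shorthand for 7/5/3: the 3 is implied.
A third above F in this key is A.
A fifth above F in this key is C.
A seventh above F in this key is E.
Together with the bass F, this spells F major seventh in root position.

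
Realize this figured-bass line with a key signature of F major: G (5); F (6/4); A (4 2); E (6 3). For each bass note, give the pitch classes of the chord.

G, Bb, D | F, Bb, D | A, Bb, D, F | E, G, C

G (5/3): G, Bb, D.
F (6/4): F, Bb, D.
A (6/4/2): A, Bb, D, F.
E (6/3): E, G, C.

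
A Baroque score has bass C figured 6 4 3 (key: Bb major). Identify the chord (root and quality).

The figures 6 4 3 indicate a seventh chord in second inversion.
In second inversion the root lies a fourth above the bass: a fourth above C in Bb major is F.
The chord tones are C, Eb, F, A, giving F dominant seventh.

F dominant seventh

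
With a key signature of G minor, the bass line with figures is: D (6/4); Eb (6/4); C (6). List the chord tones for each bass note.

D, G, Bb | Eb, A, C | C, Eb, A

D (6/4): D, G, Bb.
Eb (6/4): Eb, A, C.
C (6/3): C, Eb, A.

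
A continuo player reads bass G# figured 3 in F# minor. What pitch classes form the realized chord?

G#, B, D

The written figures 3 are shorthand for 5/3: the 5 is implied.
A third above G# in this key is B.
A fifth above G# in this key is D.
Together with the bass G#, this spells G# diminished in root position.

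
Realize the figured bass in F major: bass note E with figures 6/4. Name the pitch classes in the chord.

A fourth above E in this key is A.
A sixth above E in this key is C.
Together with the bass E, this spells A minor in second inversion.

E, A, C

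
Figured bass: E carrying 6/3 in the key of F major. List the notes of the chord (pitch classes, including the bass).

E, G, C

A third above E in this key is G.
A sixth above E in this key is C.
Together with the bass E, this spells C major in first inversion.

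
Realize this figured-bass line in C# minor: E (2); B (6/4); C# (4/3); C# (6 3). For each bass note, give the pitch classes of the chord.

E (6/4/2): E, F#, A, C#.
B (6/4): B, E, G#.
C# (6/4/3): C#, E, F#, A.
C# (6/3): C#, E, A.

E, F#, A, C# | B, E, G# | C#, E, F#, A | C#, E, A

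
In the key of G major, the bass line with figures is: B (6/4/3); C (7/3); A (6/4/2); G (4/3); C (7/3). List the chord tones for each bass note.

B (6/4/3): B, D, E, G.
C (7/5/3): C, E, G, B.
A (6/4/2): A, B, D, F#.
G (6/4/3): G, B, C, E.
C (7/5/3): C, E, G, B.

B, D, E, G | C, E, G, B | A, B, D, F# | G, B, C, E | C, E, G, B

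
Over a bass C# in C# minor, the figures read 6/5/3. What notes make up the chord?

A third above C# in this key is E.
A fifth above C# in this key is G#.
A sixth above C# in this key is A.
Together with the bass C#, this spells A major seventh in first inversion.

C#, E, G#, A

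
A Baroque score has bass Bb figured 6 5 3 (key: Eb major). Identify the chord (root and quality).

G minor seventh

The figures 6 5 3 indicate a seventh chord in first inversion.
In first inversion the root lies a sixth above the bass: a sixth above Bb in Eb major is G.
The chord tones are Bb, D, F, G, giving G minor seventh.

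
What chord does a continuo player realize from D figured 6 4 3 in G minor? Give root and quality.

The figures 6 4 3 indicate a seventh chord in second inversion.
In second inversion the root lies a fourth above the bass: a fourth above D in G minor is G.
The chord tones are D, F, G, Bb, giving G minor seventh.

G minor seventh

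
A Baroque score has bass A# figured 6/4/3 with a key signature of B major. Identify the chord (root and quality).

D# minor seventh

The figures 6/4/3 indicate a seventh chord in second inversion.
In second inversion the root lies a fourth above the bass: a fourth above A# in B major is D#.
The chord tones are A#, C#, D#, F#, giving D# minor seventh.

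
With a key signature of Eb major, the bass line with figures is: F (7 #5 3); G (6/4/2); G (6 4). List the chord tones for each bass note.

F, Ab, C#, Eb | G, Ab, C, Eb | G, C, Eb

F (7/#5/3): F, Ab, C#, Eb.
G (6/4/2): G, Ab, C, Eb.
G (6/4): G, C, Eb.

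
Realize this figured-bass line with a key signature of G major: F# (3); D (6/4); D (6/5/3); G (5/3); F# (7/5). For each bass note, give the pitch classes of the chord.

F# (5/3): F#, A, C.
D (6/4): D, G, B.
D (6/5/3): D, F#, A, B.
G (5/3): G, B, D.
F# (7/5/3): F#, A, C, E.

F#, A, C | D, G, B | D, F#, A, B | G, B, D | F#, A, C, E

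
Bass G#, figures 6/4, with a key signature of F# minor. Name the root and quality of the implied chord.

The figures 6/4 indicate a triad in second inversion.
In second inversion the root lies a fourth above the bass: a fourth above G# in F# minor is C#.
The chord tones are G#, C#, E, giving C# minor.

C# minor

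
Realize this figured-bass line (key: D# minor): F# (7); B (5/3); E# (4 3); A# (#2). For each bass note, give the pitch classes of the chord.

F# (7/5/3): F#, A#, C#, E#.
B (5/3): B, D#, F#.
E# (6/4/3): E#, G#, A#, C#.
A# (6/4/#2): A#, B#, D#, F#.

F#, A#, C#, E# | B, D#, F# | E#, G#, A#, C# | A#, B#, D#, F#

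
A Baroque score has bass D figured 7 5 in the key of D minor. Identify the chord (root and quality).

The figures 7 5 indicate a seventh chord in root position.
In root position the bass is the root, so the root is D.
The chord tones are D, F, A, C, giving D minor seventh.

D minor seventh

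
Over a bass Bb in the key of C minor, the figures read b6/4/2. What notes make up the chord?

Bb, C, Eb, Gb

A second above Bb in this key is C.
A fourth above Bb in this key is Eb.
A sixth above Bb in this key is G, lowered to Gb by the flat.
Together with the bass Bb, this spells C half-diminished seventh in third inversion.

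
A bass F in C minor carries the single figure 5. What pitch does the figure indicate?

C

Counting 4 letter steps above F lands on C; in C minor, that letter is C.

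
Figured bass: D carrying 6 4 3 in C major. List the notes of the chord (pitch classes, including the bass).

D, F, G, B

A third above D in this key is F.
A fourth above D in this key is G.
A sixth above D in this key is B.
Together with the bass D, this spells G dominant seventh in second inversion.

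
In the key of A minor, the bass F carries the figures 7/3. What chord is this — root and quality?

The figures 7/3 indicate a seventh chord in root position.
In root position the bass is the root, so the root is F.
The chord tones are F, A, C, E, giving F major seventh.

F major seventh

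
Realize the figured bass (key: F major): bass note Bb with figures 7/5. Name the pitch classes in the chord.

Bb, D, F, A

The written figures 7/5 are shorthand for 7/5/3: the 3 is implied.
A third above Bb in this key is D.
A fifth above Bb in this key is F.
A seventh above Bb in this key is A.
Together with the bass Bb, this spells Bb major seventh in root position.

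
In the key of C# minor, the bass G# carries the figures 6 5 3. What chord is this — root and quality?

The figures 6 5 3 indicate a seventh chord in first inversion.
In first inversion the root lies a sixth above the bass: a sixth above G# in C# minor is E.
The chord tones are G#, B, D#, E, giving E major seventh.

E major seventh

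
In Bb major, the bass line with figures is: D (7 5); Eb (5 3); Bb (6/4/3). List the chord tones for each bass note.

D (7/5/3): D, F, A, C.
Eb (5/3): Eb, G, Bb.
Bb (6/4/3): Bb, D, Eb, G.

D, F, A, C | Eb, G, Bb | Bb, D, Eb, G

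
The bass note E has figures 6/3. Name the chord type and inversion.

Intervals of 6/3 above the bass form a triad; the bass is the third, so this is first inversion.

triad, first inversion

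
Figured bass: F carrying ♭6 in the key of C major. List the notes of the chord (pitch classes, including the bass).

The written figures ♭6 are shorthand for 6/3: the 3 is implied.
A third above F in this key is A.
A sixth above F in this key is D, lowered to Db by the flat.
Together with the bass F, this spells Db augmented in first inversion.

F, A, Db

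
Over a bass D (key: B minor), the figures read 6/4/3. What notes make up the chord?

D, F#, G, B

A third above D in this key is F#.
A fourth above D in this key is G.
A sixth above D in this key is B.
Together with the bass D, this spells G major seventh in second inversion.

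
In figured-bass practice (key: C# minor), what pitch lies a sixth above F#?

Counting 5 letter steps above F# lands on D; in C# minor, that letter is D#.

D#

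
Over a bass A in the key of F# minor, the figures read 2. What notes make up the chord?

The written figures 2 are shorthand for 6/4/2: the 6/4 are implied.
A second above A in this key is B.
A fourth above A in this key is D.
A sixth above A in this key is F#.
Together with the bass A, this spells B minor seventh in third inversion.

A, B, D, F#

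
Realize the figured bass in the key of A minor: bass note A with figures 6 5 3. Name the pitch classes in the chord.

A third above A in this key is C.
A fifth above A in this key is E.
A sixth above A in this key is F.
Together with the bass A, this spells F major seventh in first inversion.

A, C, E, F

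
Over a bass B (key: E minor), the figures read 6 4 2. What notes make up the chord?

B, C, E, G

A second above B in this key is C.
A fourth above B in this key is E.
A sixth above B in this key is G.
Together with the bass B, this spells C major seventh in third inversion.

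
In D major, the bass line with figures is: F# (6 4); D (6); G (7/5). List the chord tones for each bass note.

F#, B, D | D, F#, B | G, B, D, F#

F# (6/4): F#, B, D.
D (6/3): D, F#, B.
G (7/5/3): G, B, D, F#.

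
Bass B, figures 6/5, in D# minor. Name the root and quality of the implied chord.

G# minor seventh

The figures 6/5 indicate a seventh chord in first inversion.
In first inversion the root lies a sixth above the bass: a sixth above B in D# minor is G#.
The chord tones are B, D#, F#, G#, giving G# minor seventh.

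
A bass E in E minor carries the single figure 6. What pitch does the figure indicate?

C

Counting 5 letter steps above E lands on C; in E minor, that letter is C.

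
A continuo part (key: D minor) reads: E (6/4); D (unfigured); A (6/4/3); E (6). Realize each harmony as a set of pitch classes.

E (6/4): E, A, C.
D (5/3): D, F, A.
A (6/4/3): A, C, D, F.
E (6/3): E, G, C.

E, A, C | D, F, A | A, C, D, F | E, G, C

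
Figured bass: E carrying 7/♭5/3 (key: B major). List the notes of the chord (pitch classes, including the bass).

A third above E in this key is G#.
A fifth above E in this key is B, lowered to Bb by the flat.
A seventh above E in this key is D#.

E, G#, Bb, D#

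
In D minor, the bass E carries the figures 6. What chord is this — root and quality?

The figures 6 indicate a triad in first inversion.
In first inversion the root lies a sixth above the bass: a sixth above E in D minor is C.
The chord tones are E, G, C, giving C major.

C major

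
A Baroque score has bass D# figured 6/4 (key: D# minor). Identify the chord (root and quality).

The figures 6/4 indicate a triad in second inversion.
In second inversion the root lies a fourth above the bass: a fourth above D# in D# minor is G#.
The chord tones are D#, G#, B, giving G# minor.

G# minor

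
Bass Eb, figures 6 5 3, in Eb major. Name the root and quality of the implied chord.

The figures 6 5 3 indicate a seventh chord in first inversion.
In first inversion the root lies a sixth above the bass: a sixth above Eb in Eb major is C.
The chord tones are Eb, G, Bb, C, giving C minor seventh.

C minor seventh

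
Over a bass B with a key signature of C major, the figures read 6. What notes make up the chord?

B, D, G

The written figures 6 are shorthand for 6/3: the 3 is implied.
A third above B in this key is D.
A sixth above B in this key is G.
Together with the bass B, this spells G major in first inversion.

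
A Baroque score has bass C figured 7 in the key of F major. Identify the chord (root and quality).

C dominant seventh

The figures 7 indicate a seventh chord in root position.
In root position the bass is the root, so the root is C.
The chord tones are C, E, G, Bb, giving C dominant seventh.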